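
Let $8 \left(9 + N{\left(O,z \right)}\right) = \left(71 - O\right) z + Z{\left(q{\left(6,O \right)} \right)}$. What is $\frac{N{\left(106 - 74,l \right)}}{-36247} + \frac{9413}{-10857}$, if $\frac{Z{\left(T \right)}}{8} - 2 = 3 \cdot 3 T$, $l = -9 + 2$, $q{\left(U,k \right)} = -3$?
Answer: $- \frac{2723627023}{3148269432} \approx -0.86512$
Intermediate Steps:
$l = -7$
$Z{\left(T \right)} = 16 + 72 T$ ($Z{\left(T \right)} = 16 + 8 \cdot 3 \cdot 3 T = 16 + 8 \cdot 9 T = 16 + 72 T$)
$N{\left(O,z \right)} = -34 + \frac{z \left(71 - O\right)}{8}$ ($N{\left(O,z \right)} = -9 + \frac{\left(71 - O\right) z + \left(16 + 72 \left(-3\right)\right)}{8} = -9 + \frac{z \left(71 - O\right) + \left(16 - 216\right)}{8} = -9 + \frac{z \left(71 - O\right) - 200}{8} = -9 + \frac{-200 + z \left(71 - O\right)}{8} = -9 + \left(-25 + \frac{z \left(71 - O\right)}{8}\right) = -34 + \frac{z \left(71 - O\right)}{8}$)
$\frac{N{\left(106 - 74,l \right)}}{-36247} + \frac{9413}{-10857} = \frac{-34 + \frac{71}{8} \left(-7\right) - \frac{1}{8} \left(106 - 74\right) \left(-7\right)}{-36247} + \frac{9413}{-10857} = \left(-34 - \frac{497}{8} - \frac{1}{8} \left(106 - 74\right) \left(-7\right)\right) \left(- \frac{1}{36247}\right) + 9413 \left(- \frac{1}{10857}\right) = \left(-34 - \frac{497}{8} - 4 \left(-7\right)\right) \left(- \frac{1}{36247}\right) - \frac{9413}{10857} = \left(-34 - \frac{497}{8} + 28\right) \left(- \frac{1}{36247}\right) - \frac{9413}{10857} = \left(- \frac{545}{8}\right) \left(- \frac{1}{36247}\right) - \frac{9413}{10857} = \frac{545}{289976} - \frac{9413}{10857} = - \frac{2723627023}{3148269432}$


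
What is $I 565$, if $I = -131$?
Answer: $-74015$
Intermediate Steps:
$I 565 = \left(-131\right) 565 = -74015$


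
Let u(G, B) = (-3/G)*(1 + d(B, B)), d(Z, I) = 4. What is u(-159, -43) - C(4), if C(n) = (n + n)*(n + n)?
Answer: -3387/53 ≈ -63.906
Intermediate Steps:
C(n) = 4*n² (C(n) = (2*n)*(2*n) = 4*n²)
u(G, B) = -15/G (u(G, B) = (-3/G)*(1 + 4) = -3/G*5 = -15/G)
u(-159, -43) - C(4) = -15/(-159) - 4*4² = -15*(-1/159) - 4*16 = 5/53 - 1*64 = 5/53 - 64 = -3387/53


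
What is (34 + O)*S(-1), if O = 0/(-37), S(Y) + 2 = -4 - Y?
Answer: -170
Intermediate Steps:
S(Y) = -6 - Y (S(Y) = -2 + (-4 - Y) = -6 - Y)
O = 0 (O = 0*(-1/37) = 0)
(34 + O)*S(-1) = (34 + 0)*(-6 - 1*(-1)) = 34*(-6 + 1) = 34*(-5) = -170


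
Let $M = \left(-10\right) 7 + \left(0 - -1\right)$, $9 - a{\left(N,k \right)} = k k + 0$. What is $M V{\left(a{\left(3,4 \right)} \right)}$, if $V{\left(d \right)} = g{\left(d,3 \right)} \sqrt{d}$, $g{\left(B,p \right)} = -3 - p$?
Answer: $414 i \sqrt{7} \approx 1095.3 i$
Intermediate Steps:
$a{\left(N,k \right)} = 9 - k^{2}$ ($a{\left(N,k \right)} = 9 - \left(k k + 0\right) = 9 - \left(k^{2} + 0\right) = 9 - k^{2}$)
$V{\left(d \right)} = - 6 \sqrt{d}$ ($V{\left(d \right)} = \left(-3 - 3\right) \sqrt{d} = - 6 \sqrt{d}$)
$M = -69$ ($M = -70 + \left(0 + 1\right) = -70 + 1 = -69$)
$M V{\left(a{\left(3,4 \right)} \right)} = - 69 \left(- 6 \sqrt{9 - 4^{2}}\right) = - 69 \left(- 6 \sqrt{9 - 16}\right) = - 69 \left(- 6 \sqrt{-7}\right) = - 69 \left(- 6 i \sqrt{7}\right) = 414 i \sqrt{7}$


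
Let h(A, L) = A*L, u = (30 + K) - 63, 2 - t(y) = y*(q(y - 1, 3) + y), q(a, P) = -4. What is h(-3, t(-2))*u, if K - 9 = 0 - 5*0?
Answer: -720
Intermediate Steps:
K = 9 (K = 9 + (0 - 5*0) = 9 + (0 + 0) = 9 + 0 = 9)
t(y) = 2 - y*(-4 + y)
u = -24 (u = (30 + 9) - 63 = 39 - 63 = -24)
h(-3, t(-2))*u = -3*(2 - 1*(-2)² + 4*(-2))*(-24) = -3*(2 - 1*4 - 8)*(-24) = -3*(2 - 4 - 8)*(-24) = -3*(-10)*(-24) = 30*(-24) = -720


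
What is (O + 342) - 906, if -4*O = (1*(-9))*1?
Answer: -2247/4 ≈ -561.75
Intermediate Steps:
O = 9/4 (O = -1*(-9)/4 = -(-9)/4 = -¼*(-9) = 9/4 ≈ 2.2500)
(O + 342) - 906 = (9/4 + 342) - 906 = 1377/4 - 906 = -2247/4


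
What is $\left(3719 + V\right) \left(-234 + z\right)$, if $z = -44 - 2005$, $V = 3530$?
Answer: $-16549467$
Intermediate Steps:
$z = -2049$
$\left(3719 + V\right) \left(-234 + z\right) = \left(3719 + 3530\right) \left(-234 - 2049\right) = 7249 \left(-2283\right) = -16549467$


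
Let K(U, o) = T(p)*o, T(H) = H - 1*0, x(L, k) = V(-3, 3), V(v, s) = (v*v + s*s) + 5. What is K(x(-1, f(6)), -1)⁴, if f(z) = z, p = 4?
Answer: 256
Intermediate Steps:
V(v, s) = 5 + s² + v² (V(v, s) = (v² + s²) + 5 = (s² + v²) + 5 = 5 + s² + v²)
x(L, k) = 23 (x(L, k) = 5 + 3² + (-3)² = 5 + 9 + 9 = 23)
T(H) = H (T(H) = H + 0 = H)
K(U, o) = 4*o
K(x(-1, f(6)), -1)⁴ = (4*(-1))⁴ = (-4)⁴ = 256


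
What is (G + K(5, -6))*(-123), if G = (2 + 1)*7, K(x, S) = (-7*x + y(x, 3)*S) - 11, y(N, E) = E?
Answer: 5289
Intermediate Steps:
K(x, S) = -11 - 7*x + 3*S (K(x, S) = (-7*x + 3*S) - 11 = -11 - 7*x + 3*S)
G = 21 (G = 3*7 = 21)
(G + K(5, -6))*(-123) = (21 + (-11 - 7*5 + 3*(-6)))*(-123) = (21 + (-11 - 35 - 18))*(-123) = (21 - 64)*(-123) = -43*(-123) = 5289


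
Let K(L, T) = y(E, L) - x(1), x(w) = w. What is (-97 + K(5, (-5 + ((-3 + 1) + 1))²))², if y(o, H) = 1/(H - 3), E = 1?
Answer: 38025/4 ≈ 9506.3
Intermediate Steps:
y(o, H) = 1/(-3 + H)
K(L, T) = -1 + 1/(-3 + L) (K(L, T) = 1/(-3 + L) - 1*1 = 1/(-3 + L) - 1 = -1 + 1/(-3 + L))
(-97 + K(5, (-5 + ((-3 + 1) + 1))²))² = (-97 + (4 - 1*5)/(-3 + 5))² = (-97 + (4 - 5)/2)² = (-97 + (½)*(-1))² = (-97 - ½)² = (-195/2)² = 38025/4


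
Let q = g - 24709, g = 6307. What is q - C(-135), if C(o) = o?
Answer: -18267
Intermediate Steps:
q = -18402 (q = 6307 - 24709 = -18402)
q - C(-135) = -18402 - 1*(-135) = -18402 + 135 = -18267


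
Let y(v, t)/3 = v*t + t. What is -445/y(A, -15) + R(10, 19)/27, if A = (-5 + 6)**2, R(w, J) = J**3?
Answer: 13985/54 ≈ 258.98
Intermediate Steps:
A = 1 (A = 1**2 = 1)
y(v, t) = 3*t + 3*t*v (y(v, t) = 3*(v*t + t) = 3*(t*v + t) = 3*(t + t*v) = 3*t + 3*t*v)
-445/y(A, -15) + R(10, 19)/27 = -445*(-1/(45*(1 + 1))) + 19**3/27 = -445/(3*(-15)*2) + 6859*(1/27) = -445/(-90) + 6859/27 = -445*(-1/90) + 6859/27 = 89/18 + 6859/27 = 13985/54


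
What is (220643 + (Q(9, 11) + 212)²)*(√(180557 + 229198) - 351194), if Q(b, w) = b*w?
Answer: -111456332616 + 317364*√409755 ≈ -1.1125e+11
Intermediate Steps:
(220643 + (Q(9, 11) + 212)²)*(√(180557 + 229198) - 351194) = (220643 + (9*11 + 212)²)*(√(180557 + 229198) - 351194) = (220643 + (99 + 212)²)*(√409755 - 351194) = (220643 + 311²)*(-351194 + √409755) = (220643 + 96721)*(-351194 + √409755) = 317364*(-351194 + √409755) = -111456332616 + 317364*√409755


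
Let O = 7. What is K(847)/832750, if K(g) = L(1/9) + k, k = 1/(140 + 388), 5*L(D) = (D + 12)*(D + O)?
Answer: 1227911/59358420000 ≈ 2.0686e-5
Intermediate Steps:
L(D) = (7 + D)*(12 + D)/5 (L(D) = ((D + 12)*(D + 7))/5 = ((12 + D)*(7 + D))/5 = ((7 + D)*(12 + D))/5 = (7 + D)*(12 + D)/5)
k = 1/528 ≈ 0.0018939
K(g) = 1227911/71280 (K(g) = (84/5 + (1/9)²/5 + (19/5)/9) + 1/528 = (84/5 + (⅑)²/5 + (19/5)*(⅑)) + 1/528 = (84/5 + (⅕)*(1/81) + 19/45) + 1/528 = (84/5 + 1/405 + 19/45) + 1/528 = 6976/405 + 1/528 = 1227911/71280)
K(847)/832750 = (1227911/71280)/832750 = (1227911/71280)*(1/832750) = 1227911/59358420000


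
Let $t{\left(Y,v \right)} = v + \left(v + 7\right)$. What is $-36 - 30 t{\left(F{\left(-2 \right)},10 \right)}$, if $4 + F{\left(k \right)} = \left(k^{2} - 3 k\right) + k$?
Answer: $-846$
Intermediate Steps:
$F{\left(k \right)} = -4 + k^{2} - 2 k$ ($F{\left(k \right)} = -4 + \left(\left(k^{2} - 3 k\right) + k\right) = -4 + \left(k^{2} - 2 k\right) = -4 + k^{2} - 2 k$)
$t{\left(Y,v \right)} = 7 + 2 v$ ($t{\left(Y,v \right)} = v + \left(7 + v\right) = 7 + 2 v$)
$-36 - 30 t{\left(F{\left(-2 \right)},10 \right)} = -36 - 30 \left(7 + 2 \cdot 10\right) = -36 - 30 \left(7 + 20\right) = -36 - 810 = -846$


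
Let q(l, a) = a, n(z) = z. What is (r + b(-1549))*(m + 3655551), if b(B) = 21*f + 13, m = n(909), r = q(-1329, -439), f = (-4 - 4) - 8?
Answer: -2786222520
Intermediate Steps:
f = -16 (f = -8 - 8 = -16)
r = -439
m = 909
b(B) = -323 (b(B) = 21*(-16) + 13 = -336 + 13 = -323)
(r + b(-1549))*(m + 3655551) = (-439 - 323)*(909 + 3655551) = -762*3656460 = -2786222520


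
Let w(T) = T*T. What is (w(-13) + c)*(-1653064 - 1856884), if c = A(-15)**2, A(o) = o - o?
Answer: -593181212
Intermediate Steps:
w(T) = T**2
A(o) = 0
c = 0 (c = 0**2 = 0)
(w(-13) + c)*(-1653064 - 1856884) = ((-13)**2 + 0)*(-1653064 - 1856884) = (169 + 0)*(-3509948) = 169*(-3509948) = -593181212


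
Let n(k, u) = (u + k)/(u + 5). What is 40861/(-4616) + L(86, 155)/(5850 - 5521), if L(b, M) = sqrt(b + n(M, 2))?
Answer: -40861/4616 + sqrt(5313)/2303 ≈ -8.8204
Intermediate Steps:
n(k, u) = (k + u)/(5 + u)
L(b, M) = sqrt(2/7 + b + M/7) (L(b, M) = sqrt(b + (M + 2)/(5 + 2)) = sqrt(b + (2 + M)/7) = sqrt(b + (2/7 + M/7)) = sqrt(2/7 + b + M/7))
40861/(-4616) + L(86, 155)/(5850 - 5521) = 40861/(-4616) + (sqrt(14 + 7*155 + 49*86)/7)/(5850 - 5521) = 40861*(-1/4616) + (sqrt(14 + 1085 + 4214)/7)/329 = -40861/4616 + (sqrt(5313)/7)*(1/329) = -40861/4616 + sqrt(5313)/2303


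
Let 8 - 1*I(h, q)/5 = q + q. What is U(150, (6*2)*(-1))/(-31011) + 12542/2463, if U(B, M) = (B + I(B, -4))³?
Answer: -3286486782/8486677 ≈ -387.25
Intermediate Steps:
I(h, q) = 40 - 10*q (I(h, q) = 40 - 5*(q + q) = 40 - 10*q)
U(B, M) = (80 + B)³ (U(B, M) = (B + (40 - 10*(-4)))³ = (B + (40 + 40))³ = (B + 80)³ = (80 + B)³)
U(150, (6*2)*(-1))/(-31011) + 12542/2463 = (80 + 150)³/(-31011) + 12542/2463 = 230³*(-1/31011) + 12542*(1/2463) = 12167000*(-1/31011) + 12542/2463 = -12167000/31011 + 12542/2463 = -3286486782/8486677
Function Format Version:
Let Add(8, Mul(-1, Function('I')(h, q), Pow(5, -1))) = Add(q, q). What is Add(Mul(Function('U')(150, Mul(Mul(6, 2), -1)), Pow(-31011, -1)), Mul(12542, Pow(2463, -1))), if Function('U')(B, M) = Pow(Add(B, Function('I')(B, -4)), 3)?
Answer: Rational(-3286486782, 8486677) ≈ -387.25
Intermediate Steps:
Function('I')(h, q) = Add(40, Mul(-10, q)) (Function('I')(h, q) = Add(40, Mul(-5, Add(q, q))) = Add(40, Mul(-5, Mul(2, q))) = Add(40, Mul(-10, q)))
Function('U')(B, M) = Pow(Add(80, B), 3) (Function('U')(B, M) = Pow(Add(B, Add(40, Mul(-10, -4))), 3) = Pow(Add(B, Add(40, 40)), 3) = Pow(Add(B, 80), 3) = Pow(Add(80, B), 3))
Add(Mul(Function('U')(150, Mul(Mul(6, 2), -1)), Pow(-31011, -1)), Mul(12542, Pow(2463, -1))) = Add(Mul(Pow(Add(80, 150), 3), Pow(-31011, -1)), Mul(12542, Pow(2463, -1))) = Add(Mul(Pow(230, 3), Rational(-1, 31011)), Mul(12542, Rational(1, 2463))) = Add(Mul(12167000, Rational(-1, 31011)), Rational(12542, 2463)) = Add(Rational(-12167000, 31011), Rational(12542, 2463)) = Rational(-3286486782, 8486677)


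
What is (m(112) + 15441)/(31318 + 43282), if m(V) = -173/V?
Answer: 1729219/8355200 ≈ 0.20696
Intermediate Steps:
(m(112) + 15441)/(31318 + 43282) = (-173/112 + 15441)/(31318 + 43282) = (-173*1/112 + 15441)/74600 = (-173/112 + 15441)*(1/74600) = (1729219/112)*(1/74600) = 1729219/8355200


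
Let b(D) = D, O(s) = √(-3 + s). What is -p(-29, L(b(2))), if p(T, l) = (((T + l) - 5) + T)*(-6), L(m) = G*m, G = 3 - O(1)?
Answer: -342 - 12*I*√2 ≈ -342.0 - 16.971*I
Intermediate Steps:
G = 3 - I*√2 (G = 3 - √(-3 + 1) = 3 - √(-2) = 3 - I*√2 ≈ 3.0 - 1.4142*I)
L(m) = m*(3 - I*√2) (L(m) = (3 - I*√2)*m = m*(3 - I*√2))
p(T, l) = 30 - 12*T - 6*l (p(T, l) = ((-5 + T + l) + T)*(-6) = (-5 + l + 2*T)*(-6) = 30 - 12*T - 6*l)
-p(-29, L(b(2))) = -(30 - 12*(-29) - 12*(3 - I*√2)) = -(30 + 348 - 6*(6 - 2*I*√2)) = -(30 + 348 + (-36 + 12*I*√2)) = -(342 + 12*I*√2) = -342 - 12*I*√2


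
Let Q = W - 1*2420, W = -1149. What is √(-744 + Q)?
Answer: I*√4313 ≈ 65.673*I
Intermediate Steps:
Q = -3569 (Q = -1149 - 1*2420 = -1149 - 2420 = -3569)
√(-744 + Q) = √(-744 - 3569) = √(-4313) = I*√4313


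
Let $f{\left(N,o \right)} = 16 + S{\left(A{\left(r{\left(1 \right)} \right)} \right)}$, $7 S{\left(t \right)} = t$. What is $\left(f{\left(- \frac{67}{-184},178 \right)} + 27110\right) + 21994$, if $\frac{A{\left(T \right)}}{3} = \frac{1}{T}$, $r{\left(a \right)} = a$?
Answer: $\frac{343843}{7} \approx 49120.0$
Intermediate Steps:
$A{\left(T \right)} = \frac{3}{T}$
$S{\left(t \right)} = \frac{t}{7}$
$f{\left(N,o \right)} = \frac{115}{7}$ ($f{\left(N,o \right)} = 16 + \frac{3 \cdot 1^{-1}}{7} = 16 + \frac{3 \cdot 1}{7} = 16 + \frac{1}{7} \cdot 3 = 16 + \frac{3}{7} = \frac{115}{7}$)
$\left(f{\left(- \frac{67}{-184},178 \right)} + 27110\right) + 21994 = \left(\frac{115}{7} + 27110\right) + 21994 = \frac{189885}{7} + 21994 = \frac{343843}{7}$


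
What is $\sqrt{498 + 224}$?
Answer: $19 \sqrt{2} \approx 26.87$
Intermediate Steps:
$\sqrt{498 + 224} = \sqrt{722} = 19 \sqrt{2}$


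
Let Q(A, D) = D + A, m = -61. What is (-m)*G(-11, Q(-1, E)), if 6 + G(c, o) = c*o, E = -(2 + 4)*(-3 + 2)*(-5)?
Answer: 20435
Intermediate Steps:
E = -30 (E = -6*(-1)*(-5) = -1*(-6)*(-5) = 6*(-5) = -30)
Q(A, D) = A + D
G(c, o) = -6 + c*o
(-m)*G(-11, Q(-1, E)) = (-1*(-61))*(-6 - 11*(-1 - 30)) = 61*(-6 - 11*(-31)) = 61*(-6 + 341) = 61*335 = 20435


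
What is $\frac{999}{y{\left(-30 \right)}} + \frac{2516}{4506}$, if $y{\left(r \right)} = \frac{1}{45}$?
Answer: $\frac{101284873}{2253} \approx 44956.0$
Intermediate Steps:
$y{\left(r \right)} = \frac{1}{45}$
$\frac{999}{y{\left(-30 \right)}} + \frac{2516}{4506} = 999 \frac{1}{\frac{1}{45}} + \frac{2516}{4506} = 999 \cdot 45 + 2516 \cdot \frac{1}{4506} = 44955 + \frac{1258}{2253} = \frac{101284873}{2253}$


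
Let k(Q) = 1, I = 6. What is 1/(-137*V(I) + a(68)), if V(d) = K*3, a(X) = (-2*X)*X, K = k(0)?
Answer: -1/9659 ≈ -0.00010353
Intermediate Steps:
K = 1
a(X) = -2*X²
V(d) = 3 (V(d) = 1*3 = 3)
1/(-137*V(I) + a(68)) = 1/(-137*3 - 2*68²) = 1/(-411 - 2*4624) = 1/(-411 - 9248) = 1/(-9659) = -1/9659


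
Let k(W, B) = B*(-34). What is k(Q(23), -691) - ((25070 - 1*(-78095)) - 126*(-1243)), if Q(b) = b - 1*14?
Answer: -236289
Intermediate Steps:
Q(b) = -14 + b (Q(b) = b - 14 = -14 + b)
k(W, B) = -34*B
k(Q(23), -691) - ((25070 - 1*(-78095)) - 126*(-1243)) = -34*(-691) - ((25070 - 1*(-78095)) - 126*(-1243)) = 23494 - ((25070 + 78095) + 156618) = 23494 - (103165 + 156618) = 23494 - 1*259783 = 23494 - 259783 = -236289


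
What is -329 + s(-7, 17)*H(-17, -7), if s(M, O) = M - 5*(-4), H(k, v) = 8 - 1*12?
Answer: -381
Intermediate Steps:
H(k, v) = -4 (H(k, v) = 8 - 12 = -4)
s(M, O) = 20 + M (s(M, O) = M + 20 = 20 + M)
-329 + s(-7, 17)*H(-17, -7) = -329 + (20 - 7)*(-4) = -329 + 13*(-4) = -329 - 52 = -381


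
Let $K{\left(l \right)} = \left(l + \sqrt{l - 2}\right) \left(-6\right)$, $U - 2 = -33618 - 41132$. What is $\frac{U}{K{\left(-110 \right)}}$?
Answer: $- \frac{342595}{3053} - \frac{12458 i \sqrt{7}}{3053} \approx -112.22 - 10.796 i$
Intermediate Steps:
$U = -74748$ ($U = 2 - 74750 = -74748$)
$K{\left(l \right)} = - 6 l - 6 \sqrt{-2 + l}$ ($K{\left(l \right)} = \left(l + \sqrt{-2 + l}\right) \left(-6\right) = - 6 l - 6 \sqrt{-2 + l}$)
$\frac{U}{K{\left(-110 \right)}} = - \frac{74748}{\left(-6\right) \left(-110\right) - 6 \sqrt{-2 - 110}} = - \frac{74748}{660 - 6 \sqrt{-112}} = - \frac{74748}{660 - 6 \cdot 4 i \sqrt{7}} = - \frac{74748}{660 - 24 i \sqrt{7}}$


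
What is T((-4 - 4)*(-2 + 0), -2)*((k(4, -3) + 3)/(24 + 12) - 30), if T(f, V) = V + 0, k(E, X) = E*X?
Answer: 121/2 ≈ 60.500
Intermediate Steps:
T(f, V) = V
T((-4 - 4)*(-2 + 0), -2)*((k(4, -3) + 3)/(24 + 12) - 30) = -2*((4*(-3) + 3)/(24 + 12) - 30) = -2*((-12 + 3)/36 - 30) = -2*(-9*1/36 - 30) = -2*(-¼ - 30) = -2*(-121/4) = 121/2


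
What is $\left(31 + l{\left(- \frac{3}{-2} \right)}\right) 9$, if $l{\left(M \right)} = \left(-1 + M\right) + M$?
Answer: $297$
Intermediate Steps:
$l{\left(M \right)} = -1 + 2 M$
$\left(31 + l{\left(- \frac{3}{-2} \right)}\right) 9 = \left(31 - \left(1 - 2 \left(- \frac{3}{-2}\right)\right)\right) 9 = \left(31 - \left(1 - 2 \left(\left(-3\right) \left(- \frac{1}{2}\right)\right)\right)\right) 9 = \left(31 + \left(-1 + 2 \cdot \frac{3}{2}\right)\right) 9 = \left(31 + \left(-1 + 3\right)\right) 9 = \left(31 + 2\right) 9 = 33 \cdot 9 = 297$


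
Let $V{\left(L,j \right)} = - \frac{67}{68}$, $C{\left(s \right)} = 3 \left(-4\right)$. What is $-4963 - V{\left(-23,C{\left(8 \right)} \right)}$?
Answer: $- \frac{337417}{68} \approx -4962.0$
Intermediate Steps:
$C{\left(s \right)} = -12$
$V{\left(L,j \right)} = - \frac{67}{68}$ ($V{\left(L,j \right)} = \left(-67\right) \frac{1}{68} = - \frac{67}{68}$)
$-4963 - V{\left(-23,C{\left(8 \right)} \right)} = -4963 - - \frac{67}{68} = -4963 + \frac{67}{68} = - \frac{337417}{68}$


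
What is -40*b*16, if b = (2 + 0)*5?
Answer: -6400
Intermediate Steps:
b = 10 (b = 2*5 = 10)
-40*b*16 = -40*10*16 = -400*16 = -6400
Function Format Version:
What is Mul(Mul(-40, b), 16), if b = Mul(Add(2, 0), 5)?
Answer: -6400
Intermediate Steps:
b = 10 (b = Mul(2, 5) = 10)
Mul(Mul(-40, b), 16) = Mul(Mul(-40, 10), 16) = Mul(-400, 16) = -6400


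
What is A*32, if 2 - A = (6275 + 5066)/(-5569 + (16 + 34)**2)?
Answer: 50848/279 ≈ 182.25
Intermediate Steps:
A = 1589/279 (A = 2 - (6275 + 5066)/(-5569 + (16 + 34)**2) = 2 - 11341/(-5569 + 50**2) = 2 - 11341/(-5569 + 2500) = 2 - 11341/(-3069) = 2 - 11341*(-1)/3069 = 2 - 1*(-1031/279) = 2 + 1031/279 = 1589/279 ≈ 5.6953)
A*32 = (1589/279)*32 = 50848/279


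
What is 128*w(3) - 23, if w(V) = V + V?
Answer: 745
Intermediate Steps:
w(V) = 2*V
128*w(3) - 23 = 128*(2*3) - 23 = 128*6 - 23 = 768 - 23 = 745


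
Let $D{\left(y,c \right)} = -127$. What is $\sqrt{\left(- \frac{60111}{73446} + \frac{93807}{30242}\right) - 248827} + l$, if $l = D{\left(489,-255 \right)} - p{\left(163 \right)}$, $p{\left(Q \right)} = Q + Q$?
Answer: $-453 + \frac{i \sqrt{8524881301548262971862}}{185096161} \approx -453.0 + 498.82 i$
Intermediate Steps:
$p{\left(Q \right)} = 2 Q$
$l = -453$ ($l = -127 - 2 \cdot 163 = -127 - 326 = -453$)
$\sqrt{\left(- \frac{60111}{73446} + \frac{93807}{30242}\right) - 248827} + l = \sqrt{\left(- \frac{60111}{73446} + \frac{93807}{30242}\right) - 248827} - 453 = \sqrt{\left(\left(-60111\right) \frac{1}{73446} + 93807 \cdot \frac{1}{30242}\right) - 248827} - 453 = \sqrt{\left(- \frac{20037}{24482} + \frac{93807}{30242}\right) - 248827} - 453 = \sqrt{\frac{422656005}{185096161} - 248827} - 453 = \sqrt{- \frac{46056499797142}{185096161}} - 453 = \frac{i \sqrt{8524881301548262971862}}{185096161} - 453 = -453 + \frac{i \sqrt{8524881301548262971862}}{185096161}$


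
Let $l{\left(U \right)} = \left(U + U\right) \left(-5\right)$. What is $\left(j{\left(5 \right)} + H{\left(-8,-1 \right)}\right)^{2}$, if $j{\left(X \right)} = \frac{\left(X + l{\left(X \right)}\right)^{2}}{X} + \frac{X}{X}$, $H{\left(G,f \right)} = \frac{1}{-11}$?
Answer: $\frac{19936225}{121} \approx 1.6476 \cdot 10^{5}$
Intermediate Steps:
$l{\left(U \right)} = - 10 U$ ($l{\left(U \right)} = 2 U \left(-5\right) = - 10 U$)
$H{\left(G,f \right)} = - \frac{1}{11}$
$j{\left(X \right)} = 1 + 81 X$ ($j{\left(X \right)} = \frac{\left(X - 10 X\right)^{2}}{X} + \frac{X}{X} = \frac{\left(- 9 X\right)^{2}}{X} + 1 = \frac{81 X^{2}}{X} + 1 = 81 X + 1 = 1 + 81 X$)
$\left(j{\left(5 \right)} + H{\left(-8,-1 \right)}\right)^{2} = \left(\left(1 + 81 \cdot 5\right) - \frac{1}{11}\right)^{2} = \left(\left(1 + 405\right) - \frac{1}{11}\right)^{2} = \left(406 - \frac{1}{11}\right)^{2} = \left(\frac{4465}{11}\right)^{2} = \frac{19936225}{121}$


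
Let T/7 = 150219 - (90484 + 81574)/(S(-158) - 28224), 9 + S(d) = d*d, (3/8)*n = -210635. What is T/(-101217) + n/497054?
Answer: -45120351389561/3915819495551 ≈ -11.523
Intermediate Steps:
n = -1685080/3 (n = (8/3)*(-210635) = -1685080/3 ≈ -5.6169e+5)
S(d) = -9 + d**2 (S(d) = -9 + d*d = -9 + d**2)
T = 491237969/467 (T = 7*(150219 - (90484 + 81574)/((-9 + (-158)**2) - 28224)) = 7*(150219 - 172058/((-9 + 24964) - 28224)) = 7*(150219 - 172058/(24955 - 28224)) = 7*(150219 - 172058/(-3269)) = 7*(150219 - 172058*(-1)/3269) = 7*(150219 - 1*(-172058/3269)) = 7*(150219 + 172058/3269) = 7*(491237969/3269) = 491237969/467 ≈ 1.0519e+6)
T/(-101217) + n/497054 = (491237969/467)/(-101217) - 1685080/3/497054 = (491237969/467)*(-1/101217) - 1685080/3*1/497054 = -491237969/47268339 - 842540/745581 = -45120351389561/3915819495551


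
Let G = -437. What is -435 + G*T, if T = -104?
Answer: 45013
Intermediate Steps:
-435 + G*T = -435 - 437*(-104) = -435 + 45448 = 45013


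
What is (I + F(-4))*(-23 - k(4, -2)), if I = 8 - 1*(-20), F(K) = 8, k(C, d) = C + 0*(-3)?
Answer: -972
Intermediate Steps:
k(C, d) = C (k(C, d) = C + 0 = C)
I = 28 (I = 8 + 20 = 28)
(I + F(-4))*(-23 - k(4, -2)) = (28 + 8)*(-23 - 1*4) = 36*(-23 - 4) = 36*(-27) = -972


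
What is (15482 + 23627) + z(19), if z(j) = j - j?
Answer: 39109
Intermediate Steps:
z(j) = 0
(15482 + 23627) + z(19) = (15482 + 23627) + 0 = 39109 + 0 = 39109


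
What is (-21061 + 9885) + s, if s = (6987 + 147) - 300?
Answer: -4342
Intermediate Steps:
s = 6834 (s = 7134 - 300 = 6834)
(-21061 + 9885) + s = (-21061 + 9885) + 6834 = -11176 + 6834 = -4342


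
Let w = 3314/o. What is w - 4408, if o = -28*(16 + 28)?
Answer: -2716985/616 ≈ -4410.7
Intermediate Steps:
o = -1232 (o = -28*44 = -1232)
w = -1657/616 (w = 3314/(-1232) = 3314*(-1/1232) = -1657/616 ≈ -2.6899)
w - 4408 = -1657/616 - 4408 = -2716985/616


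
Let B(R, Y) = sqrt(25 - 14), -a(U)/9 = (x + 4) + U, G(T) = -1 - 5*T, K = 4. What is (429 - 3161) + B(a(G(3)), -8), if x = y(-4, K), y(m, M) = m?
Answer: -2732 + sqrt(11) ≈ -2728.7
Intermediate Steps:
x = -4
a(U) = -9*U (a(U) = -9*((-4 + 4) + U) = -9*(0 + U) = -9*U)
B(R, Y) = sqrt(11)
(429 - 3161) + B(a(G(3)), -8) = (429 - 3161) + sqrt(11) = -2732 + sqrt(11)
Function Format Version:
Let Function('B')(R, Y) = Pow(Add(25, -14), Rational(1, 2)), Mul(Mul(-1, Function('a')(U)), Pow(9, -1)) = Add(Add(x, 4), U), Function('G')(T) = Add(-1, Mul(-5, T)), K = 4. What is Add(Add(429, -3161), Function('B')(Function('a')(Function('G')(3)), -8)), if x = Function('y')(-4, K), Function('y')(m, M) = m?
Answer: Add(-2732, Pow(11, Rational(1, 2))) ≈ -2728.7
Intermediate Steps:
x = -4
Function('a')(U) = Mul(-9, U) (Function('a')(U) = Mul(-9, Add(Add(-4, 4), U)) = Mul(-9, Add(0, U)) = Mul(-9, U))
Function('B')(R, Y) = Pow(11, Rational(1, 2))
Add(Add(429, -3161), Function('B')(Function('a')(Function('G')(3)), -8)) = Add(Add(429, -3161), Pow(11, Rational(1, 2))) = Add(-2732, Pow(11, Rational(1, 2)))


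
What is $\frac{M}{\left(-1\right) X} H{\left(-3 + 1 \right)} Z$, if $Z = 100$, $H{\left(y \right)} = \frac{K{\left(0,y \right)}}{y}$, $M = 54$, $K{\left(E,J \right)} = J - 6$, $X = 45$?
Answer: $-480$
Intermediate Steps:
$K{\left(E,J \right)} = -6 + J$ ($K{\left(E,J \right)} = J - 6 = -6 + J$)
$H{\left(y \right)} = \frac{-6 + y}{y}$
$\frac{M}{\left(-1\right) X} H{\left(-3 + 1 \right)} Z = \frac{54}{\left(-1\right) 45} \frac{-6 + \left(-3 + 1\right)}{-3 + 1} \cdot 100 = \frac{54}{-45} \frac{-6 - 2}{-2} \cdot 100 = 54 \left(- \frac{1}{45}\right) \left(\left(- \frac{1}{2}\right) \left(-8\right)\right) 100 = \left(- \frac{6}{5}\right) 4 \cdot 100 = \left(- \frac{24}{5}\right) 100 = -480$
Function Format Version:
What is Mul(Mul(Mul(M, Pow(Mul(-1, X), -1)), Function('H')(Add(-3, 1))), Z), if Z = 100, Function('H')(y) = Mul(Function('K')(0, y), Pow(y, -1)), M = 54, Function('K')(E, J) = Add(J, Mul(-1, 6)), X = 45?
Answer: -480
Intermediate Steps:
Function('K')(E, J) = Add(-6, J) (Function('K')(E, J) = Add(J, -6) = Add(-6, J))
Function('H')(y) = Mul(Pow(y, -1), Add(-6, y)) (Function('H')(y) = Mul(Add(-6, y), Pow(y, -1)) = Mul(Pow(y, -1), Add(-6, y)))
Mul(Mul(Mul(M, Pow(Mul(-1, X), -1)), Function('H')(Add(-3, 1))), Z) = Mul(Mul(Mul(54, Pow(Mul(-1, 45), -1)), Mul(Pow(Add(-3, 1), -1), Add(-6, Add(-3, 1)))), 100) = Mul(Mul(Mul(54, Pow(-45, -1)), Mul(Pow(-2, -1), Add(-6, -2))), 100) = Mul(Mul(Mul(54, Rational(-1, 45)), Mul(Rational(-1, 2), -8)), 100) = Mul(Mul(Rational(-6, 5), 4), 100) = Mul(Rational(-24, 5), 100) = -480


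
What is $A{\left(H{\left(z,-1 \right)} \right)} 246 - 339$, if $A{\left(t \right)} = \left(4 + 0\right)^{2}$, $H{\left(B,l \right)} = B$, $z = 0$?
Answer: $3597$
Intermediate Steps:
$A{\left(t \right)} = 16$ ($A{\left(t \right)} = 4^{2} = 16$)
$A{\left(H{\left(z,-1 \right)} \right)} 246 - 339 = 16 \cdot 246 - 339 = 3936 - 339 = 3597$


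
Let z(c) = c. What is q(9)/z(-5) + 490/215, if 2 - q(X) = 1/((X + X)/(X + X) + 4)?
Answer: 2063/1075 ≈ 1.9191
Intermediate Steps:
q(X) = 9/5 (q(X) = 2 - 1/((X + X)/(X + X) + 4) = 2 - 1/((2*X)/((2*X)) + 4) = 2 - 1/((2*X)*(1/(2*X)) + 4) = 2 - 1/(1 + 4) = 2 - 1/5 = 2 - 1*⅕ = 2 - ⅕ = 9/5)
q(9)/z(-5) + 490/215 = (9/5)/(-5) + 490/215 = (9/5)*(-⅕) + 490*(1/215) = -9/25 + 98/43 = 2063/1075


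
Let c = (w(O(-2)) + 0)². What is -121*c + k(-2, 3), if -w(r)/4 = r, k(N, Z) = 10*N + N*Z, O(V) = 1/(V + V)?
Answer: -147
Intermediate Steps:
O(V) = 1/(2*V)
w(r) = -4*r
c = 1 (c = (-2/(-2) + 0)² = (-2*(-1)/2 + 0)² = (-4*(-¼) + 0)² = (1 + 0)² = 1² = 1)
-121*c + k(-2, 3) = -121*1 - 2*(10 + 3) = -121 - 2*13 = -121 - 26 = -147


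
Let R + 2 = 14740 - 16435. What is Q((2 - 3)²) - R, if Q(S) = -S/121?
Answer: 205336/121 ≈ 1697.0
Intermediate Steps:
Q(S) = -S/121
R = -1697 (R = -2 + (14740 - 16435) = -2 - 1695 = -1697)
Q((2 - 3)²) - R = -(2 - 3)²/121 - 1*(-1697) = -1/121*(-1)² + 1697 = -1/121*1 + 1697 = -1/121 + 1697 = 205336/121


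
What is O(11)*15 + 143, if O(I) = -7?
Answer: 38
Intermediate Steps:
O(11)*15 + 143 = -7*15 + 143 = -105 + 143 = 38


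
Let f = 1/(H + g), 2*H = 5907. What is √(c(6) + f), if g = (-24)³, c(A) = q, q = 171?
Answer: √80826711369/21741 ≈ 13.077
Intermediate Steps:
H = 5907/2 (H = (½)*5907 = 5907/2 ≈ 2953.5)
c(A) = 171
g = -13824
f = -2/21741 (f = 1/(5907/2 - 13824) = 1/(-21741/2) = -2/21741 ≈ -9.1992e-5)
√(c(6) + f) = √(171 - 2/21741) = √(3717709/21741) = √80826711369/21741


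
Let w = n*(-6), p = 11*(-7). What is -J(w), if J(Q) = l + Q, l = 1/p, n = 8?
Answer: 3697/77 ≈ 48.013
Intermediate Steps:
p = -77
l = -1/77 (l = 1/(-77) = -1/77 ≈ -0.012987)
w = -48 (w = 8*(-6) = -48)
J(Q) = -1/77 + Q
-J(w) = -(-1/77 - 48) = -1*(-3697/77) = 3697/77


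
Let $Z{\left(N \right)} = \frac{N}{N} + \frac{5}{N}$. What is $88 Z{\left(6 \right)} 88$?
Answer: $\frac{42592}{3} \approx 14197.0$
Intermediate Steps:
$Z{\left(N \right)} = 1 + \frac{5}{N}$
$88 Z{\left(6 \right)} 88 = 88 \frac{5 + 6}{6} \cdot 88 = 88 \cdot \frac{1}{6} \cdot 11 \cdot 88 = 88 \cdot \frac{11}{6} \cdot 88 = \frac{484}{3} \cdot 88 = \frac{42592}{3}$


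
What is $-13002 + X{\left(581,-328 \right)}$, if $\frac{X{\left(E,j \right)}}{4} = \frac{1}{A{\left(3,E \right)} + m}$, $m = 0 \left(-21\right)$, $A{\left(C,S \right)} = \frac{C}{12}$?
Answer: $-12986$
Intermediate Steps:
$A{\left(C,S \right)} = \frac{C}{12}$ ($A{\left(C,S \right)} = C \frac{1}{12} = \frac{C}{12}$)
$m = 0$
$X{\left(E,j \right)} = 16$ ($X{\left(E,j \right)} = \frac{4}{\frac{1}{12} \cdot 3 + 0} = \frac{4}{\frac{1}{4} + 0} = 4 \frac{1}{\frac{1}{4}} = 4 \cdot 4 = 16$)
$-13002 + X{\left(581,-328 \right)} = -13002 + 16 = -12986$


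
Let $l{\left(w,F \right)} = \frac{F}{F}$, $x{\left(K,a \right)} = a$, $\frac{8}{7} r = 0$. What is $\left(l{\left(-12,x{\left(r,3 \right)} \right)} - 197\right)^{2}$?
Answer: $38416$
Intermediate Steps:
$r = 0$ ($r = \frac{7}{8} \cdot 0 = 0$)
$l{\left(w,F \right)} = 1$
$\left(l{\left(-12,x{\left(r,3 \right)} \right)} - 197\right)^{2} = \left(1 - 197\right)^{2} = \left(-196\right)^{2} = 38416$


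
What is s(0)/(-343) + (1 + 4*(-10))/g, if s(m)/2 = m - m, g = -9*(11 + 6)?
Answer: 13/51 ≈ 0.25490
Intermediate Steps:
g = -153 (g = -9*17 = -153)
s(m) = 0 (s(m) = 2*(m - m) = 2*0 = 0)
s(0)/(-343) + (1 + 4*(-10))/g = 0/(-343) + (1 + 4*(-10))/(-153) = 0*(-1/343) + (1 - 40)*(-1/153) = 0 - 39*(-1/153) = 0 + 13/51 = 13/51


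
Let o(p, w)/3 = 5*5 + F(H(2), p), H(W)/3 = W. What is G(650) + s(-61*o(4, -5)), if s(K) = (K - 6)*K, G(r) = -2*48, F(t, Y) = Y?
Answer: 28195995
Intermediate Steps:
H(W) = 3*W
o(p, w) = 75 + 3*p (o(p, w) = 3*(5*5 + p) = 3*(25 + p) = 75 + 3*p)
G(r) = -96
s(K) = K*(-6 + K) (s(K) = (-6 + K)*K = K*(-6 + K))
G(650) + s(-61*o(4, -5)) = -96 + (-61*(75 + 3*4))*(-6 - 61*(75 + 3*4)) = -96 + (-61*(75 + 12))*(-6 - 61*(75 + 12)) = -96 + (-61*87)*(-6 - 61*87) = -96 - 5307*(-6 - 5307) = -96 - 5307*(-5313) = -96 + 28196091 = 28195995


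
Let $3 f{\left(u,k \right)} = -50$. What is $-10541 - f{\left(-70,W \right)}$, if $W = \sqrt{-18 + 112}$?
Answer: $- \frac{31573}{3} \approx -10524.0$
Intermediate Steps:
$W = \sqrt{94} \approx 9.6954$
$f{\left(u,k \right)} = - \frac{50}{3}$ ($f{\left(u,k \right)} = \frac{1}{3} \left(-50\right) = - \frac{50}{3}$)
$-10541 - f{\left(-70,W \right)} = -10541 - - \frac{50}{3} = -10541 + \frac{50}{3} = - \frac{31573}{3}$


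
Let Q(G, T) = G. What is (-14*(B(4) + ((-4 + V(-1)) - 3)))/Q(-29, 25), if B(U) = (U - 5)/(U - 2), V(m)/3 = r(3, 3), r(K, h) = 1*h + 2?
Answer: 105/29 ≈ 3.6207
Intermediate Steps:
r(K, h) = 2 + h (r(K, h) = h + 2 = 2 + h)
V(m) = 15 (V(m) = 3*(2 + 3) = 3*5 = 15)
B(U) = (-5 + U)/(-2 + U)
(-14*(B(4) + ((-4 + V(-1)) - 3)))/Q(-29, 25) = -14*((-5 + 4)/(-2 + 4) + ((-4 + 15) - 3))/(-29) = -14*(-1/2 + (11 - 3))*(-1/29) = -14*((½)*(-1) + 8)*(-1/29) = -14*(-½ + 8)*(-1/29) = -14*15/2*(-1/29) = -105*(-1/29) = 105/29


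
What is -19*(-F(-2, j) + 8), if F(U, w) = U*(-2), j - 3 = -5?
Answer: -76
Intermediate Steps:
j = -2 (j = 3 - 5 = -2)
F(U, w) = -2*U
-19*(-F(-2, j) + 8) = -19*(-(-2)*(-2) + 8) = -19*(-1*4 + 8) = -19*(-4 + 8) = -19*4 = -76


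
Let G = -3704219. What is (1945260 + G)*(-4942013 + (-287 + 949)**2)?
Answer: 7921945016471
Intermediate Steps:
(1945260 + G)*(-4942013 + (-287 + 949)**2) = (1945260 - 3704219)*(-4942013 + (-287 + 949)**2) = -1758959*(-4942013 + 662**2) = -1758959*(-4942013 + 438244) = -1758959*(-4503769) = 7921945016471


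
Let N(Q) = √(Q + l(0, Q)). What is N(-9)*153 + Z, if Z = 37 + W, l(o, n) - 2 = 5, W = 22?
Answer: 59 + 153*I*√2 ≈ 59.0 + 216.37*I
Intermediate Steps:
l(o, n) = 7 (l(o, n) = 2 + 5 = 7)
N(Q) = √(7 + Q) (N(Q) = √(Q + 7) = √(7 + Q))
Z = 59 (Z = 37 + 22 = 59)
N(-9)*153 + Z = √(7 - 9)*153 + 59 = √(-2)*153 + 59 = (I*√2)*153 + 59 = 153*I*√2 + 59 = 59 + 153*I*√2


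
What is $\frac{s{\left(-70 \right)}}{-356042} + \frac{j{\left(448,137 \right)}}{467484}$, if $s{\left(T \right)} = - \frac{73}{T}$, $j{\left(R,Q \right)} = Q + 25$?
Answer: $\frac{333615829}{970922973580} \approx 0.00034361$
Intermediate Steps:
$j{\left(R,Q \right)} = 25 + Q$
$\frac{s{\left(-70 \right)}}{-356042} + \frac{j{\left(448,137 \right)}}{467484} = \frac{\left(-73\right) \frac{1}{-70}}{-356042} + \frac{25 + 137}{467484} = \left(-73\right) \left(- \frac{1}{70}\right) \left(- \frac{1}{356042}\right) + 162 \cdot \frac{1}{467484} = \frac{73}{70} \left(- \frac{1}{356042}\right) + \frac{27}{77914} = - \frac{73}{24922940} + \frac{27}{77914} = \frac{333615829}{970922973580}$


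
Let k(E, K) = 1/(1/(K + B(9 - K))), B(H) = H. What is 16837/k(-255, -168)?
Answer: 16837/9 ≈ 1870.8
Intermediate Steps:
k(E, K) = 9 (k(E, K) = 1/(1/(K + (9 - K))) = 1/(1/9) = 1/(⅑) = 9)
16837/k(-255, -168) = 16837/9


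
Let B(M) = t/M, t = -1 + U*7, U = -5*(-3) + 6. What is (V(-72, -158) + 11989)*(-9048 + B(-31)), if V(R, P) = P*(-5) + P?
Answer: -3541881714/31 ≈ -1.1425e+8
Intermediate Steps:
U = 21 (U = 15 + 6 = 21)
t = 146 (t = -1 + 21*7 = -1 + 147 = 146)
V(R, P) = -4*P (V(R, P) = -5*P + P = -4*P)
B(M) = 146/M
(V(-72, -158) + 11989)*(-9048 + B(-31)) = (-4*(-158) + 11989)*(-9048 + 146/(-31)) = (632 + 11989)*(-9048 + 146*(-1/31)) = 12621*(-9048 - 146/31) = 12621*(-280634/31) = -3541881714/31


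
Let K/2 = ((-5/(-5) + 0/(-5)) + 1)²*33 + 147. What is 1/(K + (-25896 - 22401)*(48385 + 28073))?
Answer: -1/3692691468 ≈ -2.7081e-10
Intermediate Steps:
K = 558 (K = 2*(((-5/(-5) + 0/(-5)) + 1)²*33 + 147) = 2*(((-5*(-⅕) + 0*(-⅕)) + 1)²*33 + 147) = 2*(((1 + 0) + 1)²*33 + 147) = 2*((1 + 1)²*33 + 147) = 2*(2²*33 + 147) = 2*(4*33 + 147) = 2*(132 + 147) = 2*279 = 558)
1/(K + (-25896 - 22401)*(48385 + 28073)) = 1/(558 + (-25896 - 22401)*(48385 + 28073)) = 1/(558 - 48297*76458) = 1/(558 - 3692692026) = 1/(-3692691468) = -1/3692691468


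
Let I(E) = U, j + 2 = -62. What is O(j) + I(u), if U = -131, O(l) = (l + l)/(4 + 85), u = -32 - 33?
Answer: -11787/89 ≈ -132.44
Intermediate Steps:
j = -64 (j = -2 - 62 = -64)
u = -65
O(l) = 2*l/89 (O(l) = (2*l)/89 = (2*l)*(1/89) = 2*l/89)
I(E) = -131
O(j) + I(u) = (2/89)*(-64) - 131 = -128/89 - 131 = -11787/89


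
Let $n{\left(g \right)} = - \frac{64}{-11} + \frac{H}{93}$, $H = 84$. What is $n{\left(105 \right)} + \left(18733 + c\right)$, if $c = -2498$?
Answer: $\frac{5538427}{341} \approx 16242.0$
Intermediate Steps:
$n{\left(g \right)} = \frac{2292}{341}$ ($n{\left(g \right)} = - \frac{64}{-11} + \frac{84}{93} = \left(-64\right) \left(- \frac{1}{11}\right) + 84 \cdot \frac{1}{93} = \frac{64}{11} + \frac{28}{31} = \frac{2292}{341}$)
$n{\left(105 \right)} + \left(18733 + c\right) = \frac{2292}{341} + \left(18733 - 2498\right) = \frac{2292}{341} + 16235 = \frac{5538427}{341}$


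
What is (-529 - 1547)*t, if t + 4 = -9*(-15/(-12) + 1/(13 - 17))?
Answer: 26988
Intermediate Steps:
t = -13 (t = -4 - 9*(-15/(-12) + 1/(13 - 17)) = -4 - 9*(-15*(-1/12) + 1/(-4)) = -4 - 9*(5/4 - 1/4) = -4 - 9*1 = -4 - 9 = -13)
(-529 - 1547)*t = (-529 - 1547)*(-13) = -2076*(-13) = 26988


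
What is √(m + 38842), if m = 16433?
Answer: 5*√2211 ≈ 235.11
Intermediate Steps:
√(m + 38842) = √(16433 + 38842) = √55275 = 5*√2211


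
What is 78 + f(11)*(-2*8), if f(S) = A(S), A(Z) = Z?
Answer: -98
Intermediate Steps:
f(S) = S
78 + f(11)*(-2*8) = 78 + 11*(-2*8) = 78 + 11*(-16) = 78 - 176 = -98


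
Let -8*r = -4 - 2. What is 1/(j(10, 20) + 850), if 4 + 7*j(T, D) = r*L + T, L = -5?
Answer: 28/23809 ≈ 0.0011760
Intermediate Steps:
r = ¾ (r = -(-4 - 2)/8 = -⅛*(-6) = ¾ ≈ 0.75000)
j(T, D) = -31/28 + T/7 (j(T, D) = -4/7 + ((¾)*(-5) + T)/7 = -4/7 + (-15/4 + T)/7 = -4/7 + (-15/28 + T/7) = -31/28 + T/7)
1/(j(10, 20) + 850) = 1/((-31/28 + (⅐)*10) + 850) = 1/((-31/28 + 10/7) + 850) = 1/(9/28 + 850) = 1/(23809/28) = 28/23809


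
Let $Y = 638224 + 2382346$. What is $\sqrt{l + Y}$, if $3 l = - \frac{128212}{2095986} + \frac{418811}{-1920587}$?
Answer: $\frac{\sqrt{12236962376382876204119725083305}}{2012761731891} \approx 1738.0$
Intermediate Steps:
$l = - \frac{562032146545}{6038285195673}$ ($l = \frac{- \frac{128212}{2095986} + \frac{418811}{-1920587}}{3} = \frac{\left(-128212\right) \frac{1}{2095986} + 418811 \left(- \frac{1}{1920587}\right)}{3} = \frac{- \frac{64106}{1047993} - \frac{418811}{1920587}}{3} = \frac{1}{3} \left(- \frac{562032146545}{2012761731891}\right) = - \frac{562032146545}{6038285195673} \approx -0.093078$)
$Y = 3020570$
$\sqrt{l + Y} = \sqrt{- \frac{562032146545}{6038285195673} + 3020570} = \sqrt{\frac{18239062551461847065}{6038285195673}} = \frac{\sqrt{12236962376382876204119725083305}}{2012761731891}$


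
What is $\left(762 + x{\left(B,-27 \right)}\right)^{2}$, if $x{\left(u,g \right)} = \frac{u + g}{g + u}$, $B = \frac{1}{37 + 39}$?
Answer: $582169$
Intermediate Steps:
$B = \frac{1}{76} \approx 0.013158$
$x{\left(u,g \right)} = 1$ ($x{\left(u,g \right)} = \frac{g + u}{g + u} = 1$)
$\left(762 + x{\left(B,-27 \right)}\right)^{2} = \left(762 + 1\right)^{2} = 763^{2} = 582169$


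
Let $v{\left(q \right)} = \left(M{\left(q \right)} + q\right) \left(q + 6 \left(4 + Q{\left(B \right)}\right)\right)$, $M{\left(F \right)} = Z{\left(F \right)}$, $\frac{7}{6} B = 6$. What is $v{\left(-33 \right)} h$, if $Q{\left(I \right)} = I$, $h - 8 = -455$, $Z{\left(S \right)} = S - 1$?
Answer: $\frac{4582197}{7} \approx 6.546 \cdot 10^{5}$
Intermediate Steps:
$B = \frac{36}{7}$ ($B = \frac{6}{7} \cdot 6 = \frac{36}{7} \approx 5.1429$)
$Z{\left(S \right)} = -1 + S$
$h = -447$ ($h = 8 - 455 = -447$)
$M{\left(F \right)} = -1 + F$
$v{\left(q \right)} = \left(-1 + 2 q\right) \left(\frac{384}{7} + q\right)$ ($v{\left(q \right)} = \left(\left(-1 + q\right) + q\right) \left(q + 6 \left(4 + \frac{36}{7}\right)\right) = \left(-1 + 2 q\right) \left(q + 6 \cdot \frac{64}{7}\right) = \left(-1 + 2 q\right) \left(q + \frac{384}{7}\right) = \left(-1 + 2 q\right) \left(\frac{384}{7} + q\right)$)
$v{\left(-33 \right)} h = \left(- \frac{384}{7} + 2 \left(-33\right)^{2} + \frac{761}{7} \left(-33\right)\right) \left(-447\right) = \left(- \frac{384}{7} + 2 \cdot 1089 - \frac{25113}{7}\right) \left(-447\right) = \left(- \frac{384}{7} + 2178 - \frac{25113}{7}\right) \left(-447\right) = \left(- \frac{10251}{7}\right) \left(-447\right) = \frac{4582197}{7}$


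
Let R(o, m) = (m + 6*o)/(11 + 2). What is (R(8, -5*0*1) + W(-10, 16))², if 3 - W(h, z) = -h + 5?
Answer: 11664/169 ≈ 69.018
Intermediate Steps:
W(h, z) = -2 + h (W(h, z) = 3 - (-h + 5) = 3 - (5 - h) = 3 + (-5 + h) = -2 + h)
R(o, m) = m/13 + 6*o/13 (R(o, m) = (m + 6*o)/13 = (m + 6*o)*(1/13) = m/13 + 6*o/13)
(R(8, -5*0*1) + W(-10, 16))² = (((-5*0*1)/13 + (6/13)*8) + (-2 - 10))² = (((0*1)/13 + 48/13) - 12)² = (((1/13)*0 + 48/13) - 12)² = ((0 + 48/13) - 12)² = (48/13 - 12)² = (-108/13)² = 11664/169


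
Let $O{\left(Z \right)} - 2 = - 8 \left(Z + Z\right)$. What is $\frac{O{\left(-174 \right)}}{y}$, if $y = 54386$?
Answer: $\frac{1393}{27193} \approx 0.051226$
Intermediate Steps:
$O{\left(Z \right)} = 2 - 16 Z$ ($O{\left(Z \right)} = 2 - 8 \left(Z + Z\right) = 2 - 8 \cdot 2 Z = 2 - 16 Z$)
$\frac{O{\left(-174 \right)}}{y} = \frac{2 - -2784}{54386} = \left(2 + 2784\right) \frac{1}{54386} = 2786 \cdot \frac{1}{54386} = \frac{1393}{27193}$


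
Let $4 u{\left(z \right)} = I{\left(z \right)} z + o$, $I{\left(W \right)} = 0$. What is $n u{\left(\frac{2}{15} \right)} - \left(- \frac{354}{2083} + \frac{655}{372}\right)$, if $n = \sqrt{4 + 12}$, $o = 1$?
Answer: $- \frac{457801}{774876} \approx -0.59081$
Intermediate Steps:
$n = 4$ ($n = \sqrt{16} = 4$)
$u{\left(z \right)} = \frac{1}{4}$ ($u{\left(z \right)} = \frac{0 z + 1}{4} = \frac{0 + 1}{4} = \frac{1}{4} \cdot 1 = \frac{1}{4}$)
$n u{\left(\frac{2}{15} \right)} - \left(- \frac{354}{2083} + \frac{655}{372}\right) = 4 \cdot \frac{1}{4} - \left(- \frac{354}{2083} + \frac{655}{372}\right) = 1 - \frac{1232677}{774876} = - \frac{457801}{774876}$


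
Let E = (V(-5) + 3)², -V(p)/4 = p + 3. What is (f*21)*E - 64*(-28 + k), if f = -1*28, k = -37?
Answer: -66988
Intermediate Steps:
V(p) = -12 - 4*p (V(p) = -4*(p + 3) = -4*(3 + p) = -12 - 4*p)
f = -28
E = 121 (E = ((-12 - 4*(-5)) + 3)² = ((-12 + 20) + 3)² = (8 + 3)² = 11² = 121)
(f*21)*E - 64*(-28 + k) = -28*21*121 - 64*(-28 - 37) = -588*121 - 64*(-65) = -71148 - 1*(-4160) = -71148 + 4160 = -66988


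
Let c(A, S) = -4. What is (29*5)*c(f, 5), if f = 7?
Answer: -580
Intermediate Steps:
(29*5)*c(f, 5) = (29*5)*(-4) = 145*(-4) = -580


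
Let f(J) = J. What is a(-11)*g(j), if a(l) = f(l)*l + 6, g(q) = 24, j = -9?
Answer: 3048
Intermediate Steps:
a(l) = 6 + l**2 (a(l) = l*l + 6 = l**2 + 6 = 6 + l**2)
a(-11)*g(j) = (6 + (-11)**2)*24 = (6 + 121)*24 = 127*24 = 3048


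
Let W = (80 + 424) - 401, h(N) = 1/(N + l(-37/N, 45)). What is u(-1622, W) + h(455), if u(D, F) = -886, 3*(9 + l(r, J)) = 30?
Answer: -404015/456 ≈ -886.00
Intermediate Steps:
l(r, J) = 1 (l(r, J) = -9 + (⅓)*30 = -9 + 10 = 1)
h(N) = 1/(1 + N) (h(N) = 1/(N + 1) = 1/(1 + N))
W = 103 (W = 504 - 401 = 103)
u(-1622, W) + h(455) = -886 + 1/(1 + 455) = -886 + 1/456 = -404015/456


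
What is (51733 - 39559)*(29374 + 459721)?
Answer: 5954242530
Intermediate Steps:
(51733 - 39559)*(29374 + 459721) = 12174*489095 = 5954242530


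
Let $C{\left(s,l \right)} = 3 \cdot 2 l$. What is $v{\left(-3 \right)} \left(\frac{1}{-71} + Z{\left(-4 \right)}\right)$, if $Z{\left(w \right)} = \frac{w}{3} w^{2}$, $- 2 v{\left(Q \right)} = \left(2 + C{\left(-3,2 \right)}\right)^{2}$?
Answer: $\frac{445606}{213} \approx 2092.0$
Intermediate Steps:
$C{\left(s,l \right)} = 6 l$
$v{\left(Q \right)} = -98$ ($v{\left(Q \right)} = - \frac{\left(2 + 6 \cdot 2\right)^{2}}{2} = - \frac{\left(2 + 12\right)^{2}}{2} = - \frac{14^{2}}{2} = \left(- \frac{1}{2}\right) 196 = -98$)
$Z{\left(w \right)} = \frac{w^{3}}{3}$ ($Z{\left(w \right)} = w \frac{1}{3} w^{2} = \frac{w}{3} w^{2} = \frac{w^{3}}{3}$)
$v{\left(-3 \right)} \left(\frac{1}{-71} + Z{\left(-4 \right)}\right) = - 98 \left(\frac{1}{-71} + \frac{\left(-4\right)^{3}}{3}\right) = - 98 \left(- \frac{1}{71} + \frac{1}{3} \left(-64\right)\right) = - 98 \left(- \frac{1}{71} - \frac{64}{3}\right) = \left(-98\right) \left(- \frac{4547}{213}\right) = \frac{445606}{213}$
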